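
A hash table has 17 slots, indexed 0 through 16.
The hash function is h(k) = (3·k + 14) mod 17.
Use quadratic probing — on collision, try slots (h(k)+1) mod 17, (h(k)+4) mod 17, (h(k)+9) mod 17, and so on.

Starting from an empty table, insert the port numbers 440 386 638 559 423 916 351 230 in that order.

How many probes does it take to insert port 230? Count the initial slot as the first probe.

3

440 hashes to 8; slot 8 is free -> place at 8.
386 hashes to 16; slot 16 is free -> place at 16.
638 hashes to 7; slot 7 is free -> place at 7.
559 hashes to 8; 8 taken -> place at 9.
423 hashes to 8; 8,9 taken -> place at 12.
916 hashes to 8; 8,9,12 taken -> place at 0.
351 hashes to 13; slot 13 is free -> place at 13.
230 hashes to 7; 7,8 taken -> place at 11.
Table: [916, ∅, ∅, ∅, ∅, ∅, ∅, 638, 440, 559, ∅, 230, 423, 351, ∅, ∅, 386]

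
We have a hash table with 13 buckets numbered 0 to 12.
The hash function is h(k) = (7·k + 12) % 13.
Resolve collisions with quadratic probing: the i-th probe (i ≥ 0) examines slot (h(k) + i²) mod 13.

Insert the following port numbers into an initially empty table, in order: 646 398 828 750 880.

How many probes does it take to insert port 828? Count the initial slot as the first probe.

2

Insert 646: h=10, slot 10 empty → index 10.
Insert 398: h=3, slot 3 empty → index 3.
Insert 828: h=10, slot 10 occupied → index 11.
Insert 750: h=10, slots 10,11 occupied → index 1.
Insert 880: h=10, slots 10,11,1 occupied → index 6.
Table: [—, 750, —, 398, —, —, 880, —, —, —, 646, 828, —]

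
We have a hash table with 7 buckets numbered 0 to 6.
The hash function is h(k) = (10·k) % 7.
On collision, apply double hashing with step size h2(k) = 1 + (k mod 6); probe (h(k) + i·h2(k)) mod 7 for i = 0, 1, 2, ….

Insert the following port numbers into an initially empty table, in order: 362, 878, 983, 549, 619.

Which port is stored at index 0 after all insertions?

362 hashes to 1; slot 1 is free → place at 1.
878 hashes to 2; slot 2 is free → place at 2.
983 hashes to 2, h2=6; 2,1 taken → place at 0.
549 hashes to 2, h2=4; 2 taken → place at 6.
619 hashes to 2, h2=2; 2 taken → place at 4.
Table: [983, 362, 878, —, 619, —, 549]

983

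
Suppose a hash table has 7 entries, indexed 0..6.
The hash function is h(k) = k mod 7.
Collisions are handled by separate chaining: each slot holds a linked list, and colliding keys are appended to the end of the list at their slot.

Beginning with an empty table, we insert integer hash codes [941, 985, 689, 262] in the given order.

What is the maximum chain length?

3

941 → bucket 3
985 → bucket 5
689 → bucket 3 (collision)
262 → bucket 3 (collision)
Final buckets:
0: ∅
1: ∅
2: ∅
3: 941 -> 689 -> 262
4: ∅
5: 985
6: ∅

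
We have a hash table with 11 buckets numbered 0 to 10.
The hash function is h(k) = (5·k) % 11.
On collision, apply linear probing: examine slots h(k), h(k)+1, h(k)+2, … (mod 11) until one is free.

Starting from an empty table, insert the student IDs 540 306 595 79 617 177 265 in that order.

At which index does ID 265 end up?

540 hashes to 5; slot 5 is free -> place at 5.
306 hashes to 1; slot 1 is free -> place at 1.
595 hashes to 5; 5 taken -> place at 6.
79 hashes to 10; slot 10 is free -> place at 10.
617 hashes to 5; 5,6 taken -> place at 7.
177 hashes to 5; 5,6,7 taken -> place at 8.
265 hashes to 5; 5,6,7,8 taken -> place at 9.
Table: [_, 306, _, _, _, 540, 595, 617, 177, 265, 79]

9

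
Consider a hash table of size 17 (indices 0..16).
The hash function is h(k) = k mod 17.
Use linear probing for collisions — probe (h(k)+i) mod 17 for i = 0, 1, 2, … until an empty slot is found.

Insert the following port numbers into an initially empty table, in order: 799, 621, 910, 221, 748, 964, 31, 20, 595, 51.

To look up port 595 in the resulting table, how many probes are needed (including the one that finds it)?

Insert 799: h=0, slot 0 empty -> index 0.
Insert 621: h=9, slot 9 empty -> index 9.
Insert 910: h=9, slot 9 occupied -> index 10.
Insert 221: h=0, slot 0 occupied -> index 1.
Insert 748: h=0, slots 0,1 occupied -> index 2.
Insert 964: h=12, slot 12 empty -> index 12.
Insert 31: h=14, slot 14 empty -> index 14.
Insert 20: h=3, slot 3 empty -> index 3.
Insert 595: h=0, slots 0,1,2,3 occupied -> index 4.
Insert 51: h=0, slots 0,1,2,3,4 occupied -> index 5.
Table: [799, 221, 748, 20, 595, 51, ∅, ∅, ∅, 621, 910, ∅, 964, ∅, 31, ∅, ∅]
Lookup 595: h=0, probe 0,1,2,3,4 → found at 4.

5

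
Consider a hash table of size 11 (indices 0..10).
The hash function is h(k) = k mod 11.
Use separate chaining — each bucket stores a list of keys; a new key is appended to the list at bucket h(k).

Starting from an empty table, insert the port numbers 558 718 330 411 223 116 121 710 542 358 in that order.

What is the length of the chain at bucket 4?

1

558 -> bucket 8
718 -> bucket 3
330 -> bucket 0
411 -> bucket 4
223 -> bucket 3 (collision)
116 -> bucket 6
121 -> bucket 0 (collision)
710 -> bucket 6 (collision)
542 -> bucket 3 (collision)
358 -> bucket 6 (collision)
Final buckets:
0: 330 -> 121
1: ∅
2: ∅
3: 718 -> 223 -> 542
4: 411
5: ∅
6: 116 -> 710 -> 358
7: ∅
8: 558
9: ∅
10: ∅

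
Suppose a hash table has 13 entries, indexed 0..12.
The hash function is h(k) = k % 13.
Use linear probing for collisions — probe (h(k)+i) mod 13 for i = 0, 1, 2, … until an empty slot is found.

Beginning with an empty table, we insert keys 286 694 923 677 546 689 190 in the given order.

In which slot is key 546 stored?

286: h=0 → slot 0
694: h=5 → slot 5
923: h=0, probe 0,1 → slot 1
677: h=1, probe 1,2 → slot 2
546: h=0, probe 0,1,2,3 → slot 3
689: h=0, probe 0,1,2,3,4 → slot 4
190: h=8 → slot 8
Table: [286, 923, 677, 546, 689, 694, _, _, 190, _, _, _, _]

3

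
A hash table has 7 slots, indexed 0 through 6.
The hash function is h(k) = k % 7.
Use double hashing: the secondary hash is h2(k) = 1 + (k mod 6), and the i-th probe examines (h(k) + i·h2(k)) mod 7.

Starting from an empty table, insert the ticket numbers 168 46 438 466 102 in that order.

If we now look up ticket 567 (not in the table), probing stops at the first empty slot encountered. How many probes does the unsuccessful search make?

3

168: h=0 => slot 0
46: h=4 => slot 4
438: h=4, h2=1, probe 4,5 => slot 5
466: h=4, h2=5, probe 4,2 => slot 2
102: h=4, h2=1, probe 4,5,6 => slot 6
Table: [168, -, 466, -, 46, 438, 102]
Lookup 567: h=0, h2=4, probe 0,4,1 → slot 1 empty, not found.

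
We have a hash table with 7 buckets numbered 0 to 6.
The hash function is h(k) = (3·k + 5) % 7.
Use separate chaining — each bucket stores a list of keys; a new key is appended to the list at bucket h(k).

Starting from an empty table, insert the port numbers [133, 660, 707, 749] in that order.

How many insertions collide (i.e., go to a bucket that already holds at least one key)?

Insert 133: h=5, bucket 5 empty -> new chain.
Insert 660: h=4, bucket 4 empty -> new chain.
Insert 707: h=5, bucket 5 nonempty -> append to chain.
Insert 749: h=5, bucket 5 nonempty -> append to chain.
Final buckets:
0: _
1: _
2: _
3: _
4: 660
5: 133 -> 707 -> 749
6: _

2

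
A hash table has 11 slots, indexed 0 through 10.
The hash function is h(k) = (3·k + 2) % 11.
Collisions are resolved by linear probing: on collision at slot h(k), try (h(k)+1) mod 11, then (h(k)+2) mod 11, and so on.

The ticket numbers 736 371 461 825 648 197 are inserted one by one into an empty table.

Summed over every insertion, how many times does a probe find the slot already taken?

7

736: h=10 -> slot 10
371: h=4 -> slot 4
461: h=10, probe 10,0 -> slot 0
825: h=2 -> slot 2
648: h=10, probe 10,0,1 -> slot 1
197: h=10, probe 10,0,1,2,3 -> slot 3
Table: [461, 648, 825, 197, 371, —, —, —, —, —, 736]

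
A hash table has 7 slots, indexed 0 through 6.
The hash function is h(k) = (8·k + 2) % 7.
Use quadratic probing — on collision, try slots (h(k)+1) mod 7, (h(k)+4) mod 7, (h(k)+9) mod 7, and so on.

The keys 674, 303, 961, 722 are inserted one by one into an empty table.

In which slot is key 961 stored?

1

674: h=4 → slot 4
303: h=4, probe 4,5 → slot 5
961: h=4, probe 4,5,1 → slot 1
722: h=3 → slot 3
Table: [_, 961, _, 722, 674, 303, _]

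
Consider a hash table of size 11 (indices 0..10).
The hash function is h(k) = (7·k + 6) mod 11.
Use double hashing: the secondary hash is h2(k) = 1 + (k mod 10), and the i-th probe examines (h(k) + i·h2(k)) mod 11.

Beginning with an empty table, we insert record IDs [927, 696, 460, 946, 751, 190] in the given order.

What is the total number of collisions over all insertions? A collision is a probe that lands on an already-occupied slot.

5

927: h=5 => slot 5
696: h=5, h2=7, probe 5,1 => slot 1
460: h=3 => slot 3
946: h=6 => slot 6
751: h=5, h2=2, probe 5,7 => slot 7
190: h=5, h2=1, probe 5,6,7,8 => slot 8
Table: [., 696, ., 460, ., 927, 946, 751, 190, ., .]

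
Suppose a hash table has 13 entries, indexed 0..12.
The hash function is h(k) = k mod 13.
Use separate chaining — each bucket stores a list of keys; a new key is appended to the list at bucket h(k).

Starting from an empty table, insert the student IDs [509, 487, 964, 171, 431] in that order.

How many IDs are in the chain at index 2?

Insert 509: h=2, bucket 2 empty -> new chain.
Insert 487: h=6, bucket 6 empty -> new chain.
Insert 964: h=2, bucket 2 nonempty -> append to chain.
Insert 171: h=2, bucket 2 nonempty -> append to chain.
Insert 431: h=2, bucket 2 nonempty -> append to chain.
Final buckets:
0: —
1: —
2: 509 -> 964 -> 171 -> 431
3: —
4: —
5: —
6: 487
7: —
8: —
9: —
10: —
11: —
12: —

4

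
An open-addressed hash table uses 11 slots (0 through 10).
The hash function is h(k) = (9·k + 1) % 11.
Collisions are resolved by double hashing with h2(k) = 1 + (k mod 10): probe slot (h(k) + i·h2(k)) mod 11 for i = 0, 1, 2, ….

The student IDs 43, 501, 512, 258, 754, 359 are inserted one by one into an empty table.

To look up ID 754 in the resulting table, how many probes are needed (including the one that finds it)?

43 hashes to 3; slot 3 is free => place at 3.
501 hashes to 0; slot 0 is free => place at 0.
512 hashes to 0, h2=3; 0,3 taken => place at 6.
258 hashes to 2; slot 2 is free => place at 2.
754 hashes to 0, h2=5; 0 taken => place at 5.
359 hashes to 9; slot 9 is free => place at 9.
Table: [501, —, 258, 43, —, 754, 512, —, —, 359, —]
Lookup 754: h=0, h2=5, probe 0,5 → found at 5.

2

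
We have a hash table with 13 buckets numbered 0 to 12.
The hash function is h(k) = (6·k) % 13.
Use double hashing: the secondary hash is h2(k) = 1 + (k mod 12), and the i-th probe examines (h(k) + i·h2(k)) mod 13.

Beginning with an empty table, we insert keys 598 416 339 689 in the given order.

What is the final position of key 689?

12

598 hashes to 0; slot 0 is free → place at 0.
416 hashes to 0, h2=9; 0 taken → place at 9.
339 hashes to 6; slot 6 is free → place at 6.
689 hashes to 0, h2=6; 0,6 taken → place at 12.
Table: [598, -, -, -, -, -, 339, -, -, 416, -, -, 689]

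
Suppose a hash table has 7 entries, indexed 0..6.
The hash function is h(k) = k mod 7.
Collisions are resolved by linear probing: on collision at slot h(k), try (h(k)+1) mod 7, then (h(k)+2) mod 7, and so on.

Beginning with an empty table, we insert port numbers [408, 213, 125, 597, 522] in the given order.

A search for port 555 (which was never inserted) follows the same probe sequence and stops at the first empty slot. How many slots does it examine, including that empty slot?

6

Insert 408: h=2, slot 2 empty -> index 2.
Insert 213: h=3, slot 3 empty -> index 3.
Insert 125: h=6, slot 6 empty -> index 6.
Insert 597: h=2, slots 2,3 occupied -> index 4.
Insert 522: h=4, slot 4 occupied -> index 5.
Table: [∅, ∅, 408, 213, 597, 522, 125]
Lookup 555: h=2, probe 2,3,4,5,6,0 → slot 0 empty, not found.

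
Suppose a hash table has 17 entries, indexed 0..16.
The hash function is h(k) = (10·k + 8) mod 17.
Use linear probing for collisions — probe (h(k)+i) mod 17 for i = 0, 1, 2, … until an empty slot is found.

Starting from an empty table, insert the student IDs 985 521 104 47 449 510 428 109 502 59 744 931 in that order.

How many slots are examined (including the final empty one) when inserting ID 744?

4

Insert 985: h=15, slot 15 empty → index 15.
Insert 521: h=16, slot 16 empty → index 16.
Insert 104: h=11, slot 11 empty → index 11.
Insert 47: h=2, slot 2 empty → index 2.
Insert 449: h=10, slot 10 empty → index 10.
Insert 510: h=8, slot 8 empty → index 8.
Insert 428: h=4, slot 4 empty → index 4.
Insert 109: h=10, slots 10,11 occupied → index 12.
Insert 502: h=13, slot 13 empty → index 13.
Insert 59: h=3, slot 3 empty → index 3.
Insert 744: h=2, slots 2,3,4 occupied → index 5.
Insert 931: h=2, slots 2,3,4,5 occupied → index 6.
Table: [-, -, 47, 59, 428, 744, 931, -, 510, -, 449, 104, 109, 502, -, 985, 521]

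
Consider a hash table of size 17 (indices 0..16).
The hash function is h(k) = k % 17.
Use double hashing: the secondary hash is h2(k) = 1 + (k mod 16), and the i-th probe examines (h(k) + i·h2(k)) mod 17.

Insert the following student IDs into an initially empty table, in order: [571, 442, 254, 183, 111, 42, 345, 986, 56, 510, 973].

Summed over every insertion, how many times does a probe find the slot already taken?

3

571 hashes to 10; slot 10 is free => place at 10.
442 hashes to 0; slot 0 is free => place at 0.
254 hashes to 16; slot 16 is free => place at 16.
183 hashes to 13; slot 13 is free => place at 13.
111 hashes to 9; slot 9 is free => place at 9.
42 hashes to 8; slot 8 is free => place at 8.
345 hashes to 5; slot 5 is free => place at 5.
986 hashes to 0, h2=11; 0 taken => place at 11.
56 hashes to 5, h2=9; 5 taken => place at 14.
510 hashes to 0, h2=15; 0 taken => place at 15.
973 hashes to 4; slot 4 is free => place at 4.
Table: [442, —, —, —, 973, 345, —, —, 42, 111, 571, 986, —, 183, 56, 510, 254]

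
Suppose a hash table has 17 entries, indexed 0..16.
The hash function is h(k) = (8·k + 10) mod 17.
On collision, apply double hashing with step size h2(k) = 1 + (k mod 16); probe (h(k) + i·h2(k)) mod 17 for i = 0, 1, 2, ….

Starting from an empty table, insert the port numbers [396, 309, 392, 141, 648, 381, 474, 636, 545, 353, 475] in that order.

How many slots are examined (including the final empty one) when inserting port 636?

3

396: h=16 -> slot 16
309: h=0 -> slot 0
392: h=1 -> slot 1
141: h=16, h2=14, probe 16,13 -> slot 13
648: h=9 -> slot 9
381: h=15 -> slot 15
474: h=11 -> slot 11
636: h=15, h2=13, probe 15,11,7 -> slot 7
545: h=1, h2=2, probe 1,3 -> slot 3
353: h=12 -> slot 12
475: h=2 -> slot 2
Table: [309, 392, 475, 545, ., ., ., 636, ., 648, ., 474, 353, 141, ., 381, 396]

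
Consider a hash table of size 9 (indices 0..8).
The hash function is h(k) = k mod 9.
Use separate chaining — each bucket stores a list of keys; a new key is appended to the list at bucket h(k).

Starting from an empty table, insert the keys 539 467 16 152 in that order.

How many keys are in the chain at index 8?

Insert 539: h=8, bucket 8 empty → new chain.
Insert 467: h=8, bucket 8 nonempty → append to chain.
Insert 16: h=7, bucket 7 empty → new chain.
Insert 152: h=8, bucket 8 nonempty → append to chain.
Final buckets:
0: .
1: .
2: .
3: .
4: .
5: .
6: .
7: 16
8: 539 -> 467 -> 152

3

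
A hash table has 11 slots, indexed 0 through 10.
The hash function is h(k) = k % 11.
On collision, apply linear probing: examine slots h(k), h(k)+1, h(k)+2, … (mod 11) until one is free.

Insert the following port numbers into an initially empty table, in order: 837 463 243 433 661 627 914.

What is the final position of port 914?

Insert 837: h=1, slot 1 empty → index 1.
Insert 463: h=1, slot 1 occupied → index 2.
Insert 243: h=1, slots 1,2 occupied → index 3.
Insert 433: h=4, slot 4 empty → index 4.
Insert 661: h=1, slots 1,2,3,4 occupied → index 5.
Insert 627: h=0, slot 0 empty → index 0.
Insert 914: h=1, slots 1,2,3,4,5 occupied → index 6.
Table: [627, 837, 463, 243, 433, 661, 914, _, _, _, _]

6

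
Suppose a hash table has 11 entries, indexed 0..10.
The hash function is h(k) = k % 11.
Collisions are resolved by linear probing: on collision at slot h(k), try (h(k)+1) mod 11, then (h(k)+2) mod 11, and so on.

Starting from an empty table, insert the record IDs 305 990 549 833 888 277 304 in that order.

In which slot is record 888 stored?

Insert 305: h=8, slot 8 empty -> index 8.
Insert 990: h=0, slot 0 empty -> index 0.
Insert 549: h=10, slot 10 empty -> index 10.
Insert 833: h=8, slot 8 occupied -> index 9.
Insert 888: h=8, slots 8,9,10,0 occupied -> index 1.
Insert 277: h=2, slot 2 empty -> index 2.
Insert 304: h=7, slot 7 empty -> index 7.
Table: [990, 888, 277, —, —, —, —, 304, 305, 833, 549]

1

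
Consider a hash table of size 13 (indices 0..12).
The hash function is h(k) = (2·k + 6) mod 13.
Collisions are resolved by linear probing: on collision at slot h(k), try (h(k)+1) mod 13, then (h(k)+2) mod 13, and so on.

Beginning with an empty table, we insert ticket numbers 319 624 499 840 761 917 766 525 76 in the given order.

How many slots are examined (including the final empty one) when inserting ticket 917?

319 hashes to 7; slot 7 is free -> place at 7.
624 hashes to 6; slot 6 is free -> place at 6.
499 hashes to 3; slot 3 is free -> place at 3.
840 hashes to 9; slot 9 is free -> place at 9.
761 hashes to 7; 7 taken -> place at 8.
917 hashes to 7; 7,8,9 taken -> place at 10.
766 hashes to 4; slot 4 is free -> place at 4.
525 hashes to 3; 3,4 taken -> place at 5.
76 hashes to 2; slot 2 is free -> place at 2.
Table: [∅, ∅, 76, 499, 766, 525, 624, 319, 761, 840, 917, ∅, ∅]

4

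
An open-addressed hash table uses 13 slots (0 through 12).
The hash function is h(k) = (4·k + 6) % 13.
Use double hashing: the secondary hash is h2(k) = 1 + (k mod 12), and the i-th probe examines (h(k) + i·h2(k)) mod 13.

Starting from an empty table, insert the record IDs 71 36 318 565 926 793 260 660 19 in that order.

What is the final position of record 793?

71 hashes to 4; slot 4 is free -> place at 4.
36 hashes to 7; slot 7 is free -> place at 7.
318 hashes to 4, h2=7; 4 taken -> place at 11.
565 hashes to 4, h2=2; 4 taken -> place at 6.
926 hashes to 5; slot 5 is free -> place at 5.
793 hashes to 6, h2=2; 6 taken -> place at 8.
260 hashes to 6, h2=9; 6 taken -> place at 2.
660 hashes to 7, h2=1; 7,8 taken -> place at 9.
19 hashes to 4, h2=8; 4 taken -> place at 12.
Table: [_, _, 260, _, 71, 926, 565, 36, 793, 660, _, 318, 19]

8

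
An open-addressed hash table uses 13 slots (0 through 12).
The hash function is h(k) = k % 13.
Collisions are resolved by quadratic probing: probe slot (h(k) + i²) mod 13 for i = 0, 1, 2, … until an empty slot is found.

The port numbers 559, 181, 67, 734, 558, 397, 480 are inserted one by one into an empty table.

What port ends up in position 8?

559 hashes to 0; slot 0 is free -> place at 0.
181 hashes to 12; slot 12 is free -> place at 12.
67 hashes to 2; slot 2 is free -> place at 2.
734 hashes to 6; slot 6 is free -> place at 6.
558 hashes to 12; 12,0 taken -> place at 3.
397 hashes to 7; slot 7 is free -> place at 7.
480 hashes to 12; 12,0,3 taken -> place at 8.
Table: [559, ∅, 67, 558, ∅, ∅, 734, 397, 480, ∅, ∅, ∅, 181]

480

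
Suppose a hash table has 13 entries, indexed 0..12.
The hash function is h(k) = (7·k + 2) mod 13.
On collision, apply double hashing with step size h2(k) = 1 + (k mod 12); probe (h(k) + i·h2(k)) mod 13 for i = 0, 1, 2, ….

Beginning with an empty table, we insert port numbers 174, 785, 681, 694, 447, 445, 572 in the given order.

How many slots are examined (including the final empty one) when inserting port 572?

3

174 hashes to 11; slot 11 is free => place at 11.
785 hashes to 11, h2=6; 11 taken => place at 4.
681 hashes to 11, h2=10; 11 taken => place at 8.
694 hashes to 11, h2=11; 11 taken => place at 9.
447 hashes to 11, h2=4; 11 taken => place at 2.
445 hashes to 10; slot 10 is free => place at 10.
572 hashes to 2, h2=9; 2,11 taken => place at 7.
Table: [—, —, 447, —, 785, —, —, 572, 681, 694, 445, 174, —]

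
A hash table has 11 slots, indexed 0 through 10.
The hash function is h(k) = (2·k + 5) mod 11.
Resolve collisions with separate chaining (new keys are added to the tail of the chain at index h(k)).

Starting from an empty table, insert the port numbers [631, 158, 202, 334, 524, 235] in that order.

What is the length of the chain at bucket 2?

5

631 -> bucket 2
158 -> bucket 2 (collision)
202 -> bucket 2 (collision)
334 -> bucket 2 (collision)
524 -> bucket 8
235 -> bucket 2 (collision)
Final buckets:
0: —
1: —
2: 631 -> 158 -> 202 -> 334 -> 235
3: —
4: —
5: —
6: —
7: —
8: 524
9: —
10: —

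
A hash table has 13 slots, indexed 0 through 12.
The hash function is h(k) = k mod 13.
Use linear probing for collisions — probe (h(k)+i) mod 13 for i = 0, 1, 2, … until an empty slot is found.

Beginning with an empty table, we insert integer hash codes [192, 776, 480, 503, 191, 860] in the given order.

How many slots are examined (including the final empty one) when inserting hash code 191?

Insert 192: h=10, slot 10 empty -> index 10.
Insert 776: h=9, slot 9 empty -> index 9.
Insert 480: h=12, slot 12 empty -> index 12.
Insert 503: h=9, slots 9,10 occupied -> index 11.
Insert 191: h=9, slots 9,10,11,12 occupied -> index 0.
Insert 860: h=2, slot 2 empty -> index 2.
Table: [191, ., 860, ., ., ., ., ., ., 776, 192, 503, 480]

5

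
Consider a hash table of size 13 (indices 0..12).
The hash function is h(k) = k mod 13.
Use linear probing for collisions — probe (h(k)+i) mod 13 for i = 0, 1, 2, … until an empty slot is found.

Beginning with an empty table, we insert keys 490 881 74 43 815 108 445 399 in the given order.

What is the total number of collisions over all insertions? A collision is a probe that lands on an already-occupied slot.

490: h=9 → slot 9
881: h=10 → slot 10
74: h=9, probe 9,10,11 → slot 11
43: h=4 → slot 4
815: h=9, probe 9,10,11,12 → slot 12
108: h=4, probe 4,5 → slot 5
445: h=3 → slot 3
399: h=9, probe 9,10,11,12,0 → slot 0
Table: [399, ∅, ∅, 445, 43, 108, ∅, ∅, ∅, 490, 881, 74, 815]

10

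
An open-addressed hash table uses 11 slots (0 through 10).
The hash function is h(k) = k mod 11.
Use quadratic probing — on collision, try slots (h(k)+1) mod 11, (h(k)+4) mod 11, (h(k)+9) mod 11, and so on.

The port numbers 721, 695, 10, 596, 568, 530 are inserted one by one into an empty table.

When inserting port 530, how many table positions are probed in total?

721 hashes to 6; slot 6 is free => place at 6.
695 hashes to 2; slot 2 is free => place at 2.
10 hashes to 10; slot 10 is free => place at 10.
596 hashes to 2; 2 taken => place at 3.
568 hashes to 7; slot 7 is free => place at 7.
530 hashes to 2; 2,3,6 taken => place at 0.
Table: [530, —, 695, 596, —, —, 721, 568, —, —, 10]

4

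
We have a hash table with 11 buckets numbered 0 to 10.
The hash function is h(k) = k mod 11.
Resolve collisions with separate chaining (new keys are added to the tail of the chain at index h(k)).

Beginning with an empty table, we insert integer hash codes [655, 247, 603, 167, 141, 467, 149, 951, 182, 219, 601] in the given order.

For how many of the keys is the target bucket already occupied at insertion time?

5

Insert 655: h=6, bucket 6 empty -> new chain.
Insert 247: h=5, bucket 5 empty -> new chain.
Insert 603: h=9, bucket 9 empty -> new chain.
Insert 167: h=2, bucket 2 empty -> new chain.
Insert 141: h=9, bucket 9 nonempty -> append to chain.
Insert 467: h=5, bucket 5 nonempty -> append to chain.
Insert 149: h=6, bucket 6 nonempty -> append to chain.
Insert 951: h=5, bucket 5 nonempty -> append to chain.
Insert 182: h=6, bucket 6 nonempty -> append to chain.
Insert 219: h=10, bucket 10 empty -> new chain.
Insert 601: h=7, bucket 7 empty -> new chain.
Final buckets:
0: —
1: —
2: 167
3: —
4: —
5: 247 -> 467 -> 951
6: 655 -> 149 -> 182
7: 601
8: —
9: 603 -> 141
10: 219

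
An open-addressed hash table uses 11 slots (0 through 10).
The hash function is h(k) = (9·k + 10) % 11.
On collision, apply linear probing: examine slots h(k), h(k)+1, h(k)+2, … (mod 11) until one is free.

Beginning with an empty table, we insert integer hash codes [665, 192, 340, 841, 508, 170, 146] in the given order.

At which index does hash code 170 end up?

4

Insert 665: h=0, slot 0 empty => index 0.
Insert 192: h=0, slot 0 occupied => index 1.
Insert 340: h=1, slot 1 occupied => index 2.
Insert 841: h=0, slots 0,1,2 occupied => index 3.
Insert 508: h=6, slot 6 empty => index 6.
Insert 170: h=0, slots 0,1,2,3 occupied => index 4.
Insert 146: h=4, slot 4 occupied => index 5.
Table: [665, 192, 340, 841, 170, 146, 508, -, -, -, -]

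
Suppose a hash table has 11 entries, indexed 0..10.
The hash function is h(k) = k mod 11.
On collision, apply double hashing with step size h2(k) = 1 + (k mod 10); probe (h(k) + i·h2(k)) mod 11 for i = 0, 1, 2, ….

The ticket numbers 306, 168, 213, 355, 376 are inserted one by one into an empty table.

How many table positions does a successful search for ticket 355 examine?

306 hashes to 9; slot 9 is free => place at 9.
168 hashes to 3; slot 3 is free => place at 3.
213 hashes to 4; slot 4 is free => place at 4.
355 hashes to 3, h2=6; 3,9,4 taken => place at 10.
376 hashes to 2; slot 2 is free => place at 2.
Table: [—, —, 376, 168, 213, —, —, —, —, 306, 355]
Lookup 355: h=3, h2=6, probe 3,9,4,10 → found at 10.

4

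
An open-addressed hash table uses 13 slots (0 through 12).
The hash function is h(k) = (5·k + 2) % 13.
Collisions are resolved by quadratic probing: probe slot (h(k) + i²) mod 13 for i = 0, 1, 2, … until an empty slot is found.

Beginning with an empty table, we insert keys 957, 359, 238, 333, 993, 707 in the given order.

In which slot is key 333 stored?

957: h=3 → slot 3
359: h=3, probe 3,4 → slot 4
238: h=9 → slot 9
333: h=3, probe 3,4,7 → slot 7
993: h=1 → slot 1
707: h=1, probe 1,2 → slot 2
Table: [—, 993, 707, 957, 359, —, —, 333, —, 238, —, —, —]

7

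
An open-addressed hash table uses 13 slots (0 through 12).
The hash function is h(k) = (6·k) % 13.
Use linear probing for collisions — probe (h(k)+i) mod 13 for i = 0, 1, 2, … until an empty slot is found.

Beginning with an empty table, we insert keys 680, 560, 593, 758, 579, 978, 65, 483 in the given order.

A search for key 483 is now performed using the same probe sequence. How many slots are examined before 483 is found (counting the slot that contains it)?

680 hashes to 11; slot 11 is free -> place at 11.
560 hashes to 6; slot 6 is free -> place at 6.
593 hashes to 9; slot 9 is free -> place at 9.
758 hashes to 11; 11 taken -> place at 12.
579 hashes to 3; slot 3 is free -> place at 3.
978 hashes to 5; slot 5 is free -> place at 5.
65 hashes to 0; slot 0 is free -> place at 0.
483 hashes to 12; 12,0 taken -> place at 1.
Table: [65, 483, ∅, 579, ∅, 978, 560, ∅, ∅, 593, ∅, 680, 758]
Lookup 483: h=12, probe 12,0,1 → found at 1.

3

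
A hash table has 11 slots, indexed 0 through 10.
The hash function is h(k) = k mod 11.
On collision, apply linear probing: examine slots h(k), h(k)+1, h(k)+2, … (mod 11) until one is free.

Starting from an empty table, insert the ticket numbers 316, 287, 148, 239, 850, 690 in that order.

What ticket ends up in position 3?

850

316 hashes to 8; slot 8 is free → place at 8.
287 hashes to 1; slot 1 is free → place at 1.
148 hashes to 5; slot 5 is free → place at 5.
239 hashes to 8; 8 taken → place at 9.
850 hashes to 3; slot 3 is free → place at 3.
690 hashes to 8; 8,9 taken → place at 10.
Table: [., 287, ., 850, ., 148, ., ., 316, 239, 690]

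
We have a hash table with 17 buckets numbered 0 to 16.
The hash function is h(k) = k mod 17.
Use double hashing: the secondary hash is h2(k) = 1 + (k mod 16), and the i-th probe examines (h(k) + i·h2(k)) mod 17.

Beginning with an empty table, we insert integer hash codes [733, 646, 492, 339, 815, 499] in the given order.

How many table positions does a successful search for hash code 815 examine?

Insert 733: h=2, slot 2 empty -> index 2.
Insert 646: h=0, slot 0 empty -> index 0.
Insert 492: h=16, slot 16 empty -> index 16.
Insert 339: h=16, h2=4, slot 16 occupied -> index 3.
Insert 815: h=16, h2=16, slot 16 occupied -> index 15.
Insert 499: h=6, slot 6 empty -> index 6.
Table: [646, ., 733, 339, ., ., 499, ., ., ., ., ., ., ., ., 815, 492]
Lookup 815: h=16, h2=16, probe 16,15 → found at 15.

2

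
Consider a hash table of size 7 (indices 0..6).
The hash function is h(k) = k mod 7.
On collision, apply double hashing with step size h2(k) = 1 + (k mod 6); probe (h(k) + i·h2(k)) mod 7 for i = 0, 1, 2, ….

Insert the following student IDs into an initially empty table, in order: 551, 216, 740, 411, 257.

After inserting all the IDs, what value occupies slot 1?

740

551: h=5 -> slot 5
216: h=6 -> slot 6
740: h=5, h2=3, probe 5,1 -> slot 1
411: h=5, h2=4, probe 5,2 -> slot 2
257: h=5, h2=6, probe 5,4 -> slot 4
Table: [—, 740, 411, —, 257, 551, 216]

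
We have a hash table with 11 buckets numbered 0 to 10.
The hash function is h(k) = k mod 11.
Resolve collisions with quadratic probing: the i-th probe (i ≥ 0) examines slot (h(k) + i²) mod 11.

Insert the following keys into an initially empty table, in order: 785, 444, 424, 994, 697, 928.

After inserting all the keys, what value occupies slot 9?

928

785: h=4 => slot 4
444: h=4, probe 4,5 => slot 5
424: h=6 => slot 6
994: h=4, probe 4,5,8 => slot 8
697: h=4, probe 4,5,8,2 => slot 2
928: h=4, probe 4,5,8,2,9 => slot 9
Table: [_, _, 697, _, 785, 444, 424, _, 994, 928, _]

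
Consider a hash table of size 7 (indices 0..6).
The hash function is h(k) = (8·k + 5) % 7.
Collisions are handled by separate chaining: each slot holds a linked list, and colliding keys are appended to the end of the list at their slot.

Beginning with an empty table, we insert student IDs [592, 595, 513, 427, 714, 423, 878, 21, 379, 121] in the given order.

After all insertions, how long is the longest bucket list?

4

Insert 592: h=2, bucket 2 empty -> new chain.
Insert 595: h=5, bucket 5 empty -> new chain.
Insert 513: h=0, bucket 0 empty -> new chain.
Insert 427: h=5, bucket 5 nonempty -> append to chain.
Insert 714: h=5, bucket 5 nonempty -> append to chain.
Insert 423: h=1, bucket 1 empty -> new chain.
Insert 878: h=1, bucket 1 nonempty -> append to chain.
Insert 21: h=5, bucket 5 nonempty -> append to chain.
Insert 379: h=6, bucket 6 empty -> new chain.
Insert 121: h=0, bucket 0 nonempty -> append to chain.
Final buckets:
0: 513 -> 121
1: 423 -> 878
2: 592
3: ∅
4: ∅
5: 595 -> 427 -> 714 -> 21
6: 379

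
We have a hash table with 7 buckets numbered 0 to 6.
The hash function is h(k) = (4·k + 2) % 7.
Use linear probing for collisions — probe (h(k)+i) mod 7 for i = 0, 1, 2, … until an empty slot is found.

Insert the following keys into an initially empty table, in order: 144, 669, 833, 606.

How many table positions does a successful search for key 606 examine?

144: h=4 => slot 4
669: h=4, probe 4,5 => slot 5
833: h=2 => slot 2
606: h=4, probe 4,5,6 => slot 6
Table: [∅, ∅, 833, ∅, 144, 669, 606]
Lookup 606: h=4, probe 4,5,6 → found at 6.

3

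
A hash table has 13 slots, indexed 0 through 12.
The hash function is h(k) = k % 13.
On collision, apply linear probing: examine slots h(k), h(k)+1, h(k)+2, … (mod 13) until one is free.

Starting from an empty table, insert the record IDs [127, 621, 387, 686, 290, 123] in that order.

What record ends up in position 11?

127 hashes to 10; slot 10 is free -> place at 10.
621 hashes to 10; 10 taken -> place at 11.
387 hashes to 10; 10,11 taken -> place at 12.
686 hashes to 10; 10,11,12 taken -> place at 0.
290 hashes to 4; slot 4 is free -> place at 4.
123 hashes to 6; slot 6 is free -> place at 6.
Table: [686, _, _, _, 290, _, 123, _, _, _, 127, 621, 387]

621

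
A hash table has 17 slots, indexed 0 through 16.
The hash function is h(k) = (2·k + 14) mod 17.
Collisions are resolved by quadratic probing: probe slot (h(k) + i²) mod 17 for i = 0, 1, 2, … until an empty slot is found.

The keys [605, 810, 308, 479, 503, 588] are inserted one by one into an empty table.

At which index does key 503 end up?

4

Insert 605: h=0, slot 0 empty -> index 0.
Insert 810: h=2, slot 2 empty -> index 2.
Insert 308: h=1, slot 1 empty -> index 1.
Insert 479: h=3, slot 3 empty -> index 3.
Insert 503: h=0, slots 0,1 occupied -> index 4.
Insert 588: h=0, slots 0,1,4 occupied -> index 9.
Table: [605, 308, 810, 479, 503, ., ., ., ., 588, ., ., ., ., ., ., .]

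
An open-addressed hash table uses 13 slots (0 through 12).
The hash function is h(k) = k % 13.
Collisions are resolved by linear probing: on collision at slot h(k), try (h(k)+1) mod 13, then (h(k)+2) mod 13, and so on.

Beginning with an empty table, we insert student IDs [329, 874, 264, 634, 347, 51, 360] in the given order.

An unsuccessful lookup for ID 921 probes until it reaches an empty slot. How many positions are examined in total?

3

329: h=4 -> slot 4
874: h=3 -> slot 3
264: h=4, probe 4,5 -> slot 5
634: h=10 -> slot 10
347: h=9 -> slot 9
51: h=12 -> slot 12
360: h=9, probe 9,10,11 -> slot 11
Table: [—, —, —, 874, 329, 264, —, —, —, 347, 634, 360, 51]
Lookup 921: h=11, probe 11,12,0 → slot 0 empty, not found.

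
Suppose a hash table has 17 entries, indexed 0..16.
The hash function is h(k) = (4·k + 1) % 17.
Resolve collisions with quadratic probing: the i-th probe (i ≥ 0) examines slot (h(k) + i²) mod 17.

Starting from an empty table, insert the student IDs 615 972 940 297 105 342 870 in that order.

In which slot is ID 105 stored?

Insert 615: h=13, slot 13 empty => index 13.
Insert 972: h=13, slot 13 occupied => index 14.
Insert 940: h=4, slot 4 empty => index 4.
Insert 297: h=16, slot 16 empty => index 16.
Insert 105: h=13, slots 13,14 occupied => index 0.
Insert 342: h=9, slot 9 empty => index 9.
Insert 870: h=13, slots 13,14,0 occupied => index 5.
Table: [105, _, _, _, 940, 870, _, _, _, 342, _, _, _, 615, 972, _, 297]

0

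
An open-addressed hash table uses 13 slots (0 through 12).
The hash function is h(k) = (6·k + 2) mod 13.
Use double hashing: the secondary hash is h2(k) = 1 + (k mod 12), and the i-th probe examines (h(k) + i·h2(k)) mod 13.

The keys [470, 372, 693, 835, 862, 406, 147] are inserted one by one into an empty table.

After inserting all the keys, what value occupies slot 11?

470: h=1 => slot 1
372: h=11 => slot 11
693: h=0 => slot 0
835: h=7 => slot 7
862: h=0, h2=11, probe 0,11,9 => slot 9
406: h=7, h2=11, probe 7,5 => slot 5
147: h=0, h2=4, probe 0,4 => slot 4
Table: [693, 470, ., ., 147, 406, ., 835, ., 862, ., 372, .]

372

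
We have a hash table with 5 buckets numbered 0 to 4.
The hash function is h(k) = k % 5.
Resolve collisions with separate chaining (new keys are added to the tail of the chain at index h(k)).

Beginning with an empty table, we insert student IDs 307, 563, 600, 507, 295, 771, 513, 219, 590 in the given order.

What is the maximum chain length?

307 -> bucket 2
563 -> bucket 3
600 -> bucket 0
507 -> bucket 2 (collision)
295 -> bucket 0 (collision)
771 -> bucket 1
513 -> bucket 3 (collision)
219 -> bucket 4
590 -> bucket 0 (collision)
Final buckets:
0: 600 -> 295 -> 590
1: 771
2: 307 -> 507
3: 563 -> 513
4: 219

3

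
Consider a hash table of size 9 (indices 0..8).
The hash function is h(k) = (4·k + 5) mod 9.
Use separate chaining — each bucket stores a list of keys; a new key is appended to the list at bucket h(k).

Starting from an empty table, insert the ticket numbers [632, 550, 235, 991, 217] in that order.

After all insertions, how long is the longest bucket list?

Insert 632: h=4, bucket 4 empty -> new chain.
Insert 550: h=0, bucket 0 empty -> new chain.
Insert 235: h=0, bucket 0 nonempty -> append to chain.
Insert 991: h=0, bucket 0 nonempty -> append to chain.
Insert 217: h=0, bucket 0 nonempty -> append to chain.
Final buckets:
0: 550 -> 235 -> 991 -> 217
1: —
2: —
3: —
4: 632
5: —
6: —
7: —
8: —

4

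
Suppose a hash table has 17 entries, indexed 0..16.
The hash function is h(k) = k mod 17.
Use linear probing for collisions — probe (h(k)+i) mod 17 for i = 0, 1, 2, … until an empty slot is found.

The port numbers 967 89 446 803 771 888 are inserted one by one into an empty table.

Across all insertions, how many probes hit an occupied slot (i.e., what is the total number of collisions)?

8

967: h=15 → slot 15
89: h=4 → slot 4
446: h=4, probe 4,5 → slot 5
803: h=4, probe 4,5,6 → slot 6
771: h=6, probe 6,7 → slot 7
888: h=4, probe 4,5,6,7,8 → slot 8
Table: [∅, ∅, ∅, ∅, 89, 446, 803, 771, 888, ∅, ∅, ∅, ∅, ∅, ∅, 967, ∅]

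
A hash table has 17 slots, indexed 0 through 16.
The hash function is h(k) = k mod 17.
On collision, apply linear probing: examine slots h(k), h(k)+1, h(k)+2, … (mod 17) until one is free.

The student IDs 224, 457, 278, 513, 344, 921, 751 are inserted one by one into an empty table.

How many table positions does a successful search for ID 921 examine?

5

224 hashes to 3; slot 3 is free → place at 3.
457 hashes to 15; slot 15 is free → place at 15.
278 hashes to 6; slot 6 is free → place at 6.
513 hashes to 3; 3 taken → place at 4.
344 hashes to 4; 4 taken → place at 5.
921 hashes to 3; 3,4,5,6 taken → place at 7.
751 hashes to 3; 3,4,5,6,7 taken → place at 8.
Table: [—, —, —, 224, 513, 344, 278, 921, 751, —, —, —, —, —, —, 457, —]
Lookup 921: h=3, probe 3,4,5,6,7 → found at 7.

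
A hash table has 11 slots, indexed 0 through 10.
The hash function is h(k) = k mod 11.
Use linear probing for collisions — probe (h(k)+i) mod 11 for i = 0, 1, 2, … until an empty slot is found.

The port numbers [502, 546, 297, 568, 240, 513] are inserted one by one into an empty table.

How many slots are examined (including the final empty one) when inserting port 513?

502 hashes to 7; slot 7 is free → place at 7.
546 hashes to 7; 7 taken → place at 8.
297 hashes to 0; slot 0 is free → place at 0.
568 hashes to 7; 7,8 taken → place at 9.
240 hashes to 9; 9 taken → place at 10.
513 hashes to 7; 7,8,9,10,0 taken → place at 1.
Table: [297, 513, _, _, _, _, _, 502, 546, 568, 240]

6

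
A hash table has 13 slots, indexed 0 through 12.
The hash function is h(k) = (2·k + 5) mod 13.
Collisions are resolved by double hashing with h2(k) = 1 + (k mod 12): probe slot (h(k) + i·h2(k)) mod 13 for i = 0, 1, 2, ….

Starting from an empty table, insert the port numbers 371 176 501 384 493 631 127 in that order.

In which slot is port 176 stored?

2

371 hashes to 6; slot 6 is free -> place at 6.
176 hashes to 6, h2=9; 6 taken -> place at 2.
501 hashes to 6, h2=10; 6 taken -> place at 3.
384 hashes to 6, h2=1; 6 taken -> place at 7.
493 hashes to 3, h2=2; 3 taken -> place at 5.
631 hashes to 6, h2=8; 6 taken -> place at 1.
127 hashes to 12; slot 12 is free -> place at 12.
Table: [_, 631, 176, 501, _, 493, 371, 384, _, _, _, _, 127]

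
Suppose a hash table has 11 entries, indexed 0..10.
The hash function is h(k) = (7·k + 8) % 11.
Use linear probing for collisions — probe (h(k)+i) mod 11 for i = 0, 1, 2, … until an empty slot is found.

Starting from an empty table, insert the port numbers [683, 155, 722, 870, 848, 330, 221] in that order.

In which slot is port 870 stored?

6

Insert 683: h=4, slot 4 empty => index 4.
Insert 155: h=4, slot 4 occupied => index 5.
Insert 722: h=2, slot 2 empty => index 2.
Insert 870: h=4, slots 4,5 occupied => index 6.
Insert 848: h=4, slots 4,5,6 occupied => index 7.
Insert 330: h=8, slot 8 empty => index 8.
Insert 221: h=4, slots 4,5,6,7,8 occupied => index 9.
Table: [-, -, 722, -, 683, 155, 870, 848, 330, 221, -]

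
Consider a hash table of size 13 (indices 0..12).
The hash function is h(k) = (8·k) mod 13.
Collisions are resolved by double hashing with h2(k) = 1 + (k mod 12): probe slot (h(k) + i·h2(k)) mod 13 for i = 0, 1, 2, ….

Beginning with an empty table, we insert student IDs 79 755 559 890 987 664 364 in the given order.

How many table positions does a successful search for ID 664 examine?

79 hashes to 8; slot 8 is free => place at 8.
755 hashes to 8, h2=12; 8 taken => place at 7.
559 hashes to 0; slot 0 is free => place at 0.
890 hashes to 9; slot 9 is free => place at 9.
987 hashes to 5; slot 5 is free => place at 5.
664 hashes to 8, h2=5; 8,0,5 taken => place at 10.
364 hashes to 0, h2=5; 0,5,10 taken => place at 2.
Table: [559, —, 364, —, —, 987, —, 755, 79, 890, 664, —, —]
Lookup 664: h=8, h2=5, probe 8,0,5,10 → found at 10.

4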